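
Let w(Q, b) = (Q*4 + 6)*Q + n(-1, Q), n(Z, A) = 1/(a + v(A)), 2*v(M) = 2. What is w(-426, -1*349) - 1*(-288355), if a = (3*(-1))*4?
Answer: 11128732/11 ≈ 1.0117e+6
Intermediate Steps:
v(M) = 1 (v(M) = (½)*2 = 1)
a = -12 (a = -3*4 = -12)
n(Z, A) = -1/11 (n(Z, A) = 1/(-12 + 1) = 1/(-11) = -1/11)
w(Q, b) = -1/11 + Q*(6 + 4*Q) (w(Q, b) = (Q*4 + 6)*Q - 1/11 = (4*Q + 6)*Q - 1/11 = (6 + 4*Q)*Q - 1/11 = Q*(6 + 4*Q) - 1/11 = -1/11 + Q*(6 + 4*Q))
w(-426, -1*349) - 1*(-288355) = (-1/11 + 4*(-426)² + 6*(-426)) - 1*(-288355) = (-1/11 + 4*181476 - 2556) + 288355 = (-1/11 + 725904 - 2556) + 288355 = 7956827/11 + 288355 = 11128732/11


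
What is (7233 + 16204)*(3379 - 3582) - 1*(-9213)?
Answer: -4748498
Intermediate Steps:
(7233 + 16204)*(3379 - 3582) - 1*(-9213) = 23437*(-203) + 9213 = -4757711 + 9213 = -4748498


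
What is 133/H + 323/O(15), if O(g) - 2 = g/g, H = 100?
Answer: 32699/300 ≈ 109.00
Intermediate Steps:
O(g) = 3 (O(g) = 2 + g/g = 2 + 1 = 3)
133/H + 323/O(15) = 133/100 + 323/3 = 32699/300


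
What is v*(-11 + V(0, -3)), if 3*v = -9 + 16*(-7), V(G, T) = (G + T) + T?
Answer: 2057/3 ≈ 685.67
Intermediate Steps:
V(G, T) = G + 2*T
v = -121/3 (v = (-9 + 16*(-7))/3 = (-9 - 112)/3 = (⅓)*(-121) = -121/3 ≈ -40.333)
v*(-11 + V(0, -3)) = -121*(-11 + (0 + 2*(-3)))/3 = -121*(-11 + (0 - 6))/3 = -121*(-11 - 6)/3 = -121/3*(-17) = 2057/3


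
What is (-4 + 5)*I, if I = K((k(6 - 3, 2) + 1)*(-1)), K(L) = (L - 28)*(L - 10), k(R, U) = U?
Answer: 403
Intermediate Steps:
K(L) = (-28 + L)*(-10 + L)
I = 403 (I = 280 + ((2 + 1)*(-1))² - 38*(2 + 1)*(-1) = 280 + (3*(-1))² - 114*(-1) = 280 + (-3)² - 38*(-3) = 280 + 9 + 114 = 403)
(-4 + 5)*I = (-4 + 5)*403 = 1*403 = 403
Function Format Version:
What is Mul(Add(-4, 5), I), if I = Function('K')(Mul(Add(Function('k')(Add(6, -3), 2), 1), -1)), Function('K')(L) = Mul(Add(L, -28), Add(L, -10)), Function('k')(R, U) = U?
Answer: 403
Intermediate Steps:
Function('K')(L) = Mul(Add(-28, L), Add(-10, L))
I = 403 (I = Add(280, Pow(Mul(Add(2, 1), -1), 2), Mul(-38, Mul(Add(2, 1), -1))) = Add(280, Pow(Mul(3, -1), 2), Mul(-38, Mul(3, -1))) = Add(280, Pow(-3, 2), Mul(-38, -3)) = Add(280, 9, 114) = 403)
Mul(Add(-4, 5), I) = Mul(Add(-4, 5), 403) = Mul(1, 403) = 403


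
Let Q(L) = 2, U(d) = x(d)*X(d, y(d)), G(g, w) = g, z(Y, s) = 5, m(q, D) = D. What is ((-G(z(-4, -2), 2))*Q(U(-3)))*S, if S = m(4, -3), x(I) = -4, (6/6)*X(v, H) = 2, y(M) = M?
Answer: 30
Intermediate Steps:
X(v, H) = 2
S = -3
U(d) = -8 (U(d) = -4*2 = -8)
((-G(z(-4, -2), 2))*Q(U(-3)))*S = (-1*5*2)*(-3) = -5*2*(-3) = -10*(-3) = 30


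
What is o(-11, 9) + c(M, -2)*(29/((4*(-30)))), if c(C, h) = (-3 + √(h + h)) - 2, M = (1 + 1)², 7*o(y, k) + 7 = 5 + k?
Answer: 53/24 - 29*I/60 ≈ 2.2083 - 0.48333*I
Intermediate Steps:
o(y, k) = -2/7 + k/7 (o(y, k) = -1 + (5 + k)/7 = -1 + (5/7 + k/7) = -2/7 + k/7)
M = 4 (M = 2² = 4)
c(C, h) = -5 + √2*√h (c(C, h) = (-3 + √(2*h)) - 2 = (-3 + √2*√h) - 2 = -5 + √2*√h)
o(-11, 9) + c(M, -2)*(29/((4*(-30)))) = (-2/7 + (⅐)*9) + (-5 + √2*√(-2))*(29/((4*(-30)))) = (-2/7 + 9/7) + (-5 + √2*(I*√2))*(29/(-120)) = 1 + (-5 + 2*I)*(29*(-1/120)) = 1 + (-5 + 2*I)*(-29/120) = 1 + (29/24 - 29*I/60) = 53/24 - 29*I/60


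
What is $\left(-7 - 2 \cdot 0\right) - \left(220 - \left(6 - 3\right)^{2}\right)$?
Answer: $-218$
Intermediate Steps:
$\left(-7 - 2 \cdot 0\right) - \left(220 - \left(6 - 3\right)^{2}\right) = \left(-7 - 0\right) - \left(220 - 3^{2}\right) = \left(-7 + 0\right) + \left(-220 + 9\right) = -7 - 211 = -218$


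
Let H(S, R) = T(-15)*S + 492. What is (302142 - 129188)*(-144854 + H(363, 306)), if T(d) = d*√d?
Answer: -24967985348 - 941734530*I*√15 ≈ -2.4968e+10 - 3.6473e+9*I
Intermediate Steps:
T(d) = d^(3/2)
H(S, R) = 492 - 15*I*S*√15 (H(S, R) = (-15)^(3/2)*S + 492 = (-15*I*√15)*S + 492 = -15*I*S*√15 + 492 = 492 - 15*I*S*√15)
(302142 - 129188)*(-144854 + H(363, 306)) = (302142 - 129188)*(-144854 + (492 - 15*I*363*√15)) = 172954*(-144854 + (492 - 5445*I*√15)) = 172954*(-144362 - 5445*I*√15) = -24967985348 - 941734530*I*√15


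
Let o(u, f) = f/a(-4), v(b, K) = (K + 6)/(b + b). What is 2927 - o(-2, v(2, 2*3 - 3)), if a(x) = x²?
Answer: 187319/64 ≈ 2926.9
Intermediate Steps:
v(b, K) = (6 + K)/(2*b) (v(b, K) = (6 + K)/((2*b)) = (6 + K)*(1/(2*b)) = (6 + K)/(2*b))
o(u, f) = f/16 (o(u, f) = f/((-4)²) = f/16)
2927 - o(-2, v(2, 2*3 - 3)) = 2927 - (½)*(6 + (2*3 - 3))/2/16 = 2927 - (½)*(½)*(6 + (6 - 3))/16 = 2927 - (½)*(½)*(6 + 3)/16 = 2927 - (½)*(½)*9/16 = 2927 - 9/(16*4) = 2927 - 1*9/64 = 2927 - 9/64 = 187319/64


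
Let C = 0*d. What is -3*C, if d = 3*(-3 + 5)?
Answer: 0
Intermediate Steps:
d = 6 (d = 3*2 = 6)
C = 0 (C = 0*6 = 0)
-3*C = -3*0 = 0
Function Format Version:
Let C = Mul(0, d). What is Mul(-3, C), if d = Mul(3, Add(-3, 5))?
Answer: 0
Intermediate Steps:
d = 6 (d = Mul(3, 2) = 6)
C = 0 (C = Mul(0, 6) = 0)
Mul(-3, C) = Mul(-3, 0) = 0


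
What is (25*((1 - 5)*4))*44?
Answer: -17600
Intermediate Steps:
(25*((1 - 5)*4))*44 = (25*(-4*4))*44 = (25*(-16))*44 = -400*44 = -17600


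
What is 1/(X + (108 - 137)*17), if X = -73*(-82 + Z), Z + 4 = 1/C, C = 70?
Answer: 70/404877 ≈ 0.00017289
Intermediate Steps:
Z = -279/70 (Z = -4 + 1/70 = -279/70 ≈ -3.9857)
X = 439387/70 (X = -73*(-82 - 279/70) = -73*(-6019/70) = 439387/70 ≈ 6277.0)
1/(X + (108 - 137)*17) = 1/(439387/70 + (108 - 137)*17) = 1/(439387/70 - 29*17) = 1/(439387/70 - 493) = 1/(404877/70) = 70/404877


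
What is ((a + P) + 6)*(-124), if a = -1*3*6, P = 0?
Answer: 1488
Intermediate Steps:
a = -18 (a = -3*6 = -18)
((a + P) + 6)*(-124) = ((-18 + 0) + 6)*(-124) = (-18 + 6)*(-124) = -12*(-124) = 1488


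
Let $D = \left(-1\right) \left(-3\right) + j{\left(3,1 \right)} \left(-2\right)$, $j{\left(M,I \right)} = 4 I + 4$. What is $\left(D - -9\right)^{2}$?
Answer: $16$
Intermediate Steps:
$j{\left(M,I \right)} = 4 + 4 I$
$D = -13$ ($D = \left(-1\right) \left(-3\right) + \left(4 + 4 \cdot 1\right) \left(-2\right) = 3 + \left(4 + 4\right) \left(-2\right) = 3 + 8 \left(-2\right) = 3 - 16 = -13$)
$\left(D - -9\right)^{2} = \left(-13 - -9\right)^{2} = \left(-13 + \left(-6 + 15\right)\right)^{2} = \left(-13 + 9\right)^{2} = \left(-4\right)^{2} = 16$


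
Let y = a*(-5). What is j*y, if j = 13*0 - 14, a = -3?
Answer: -210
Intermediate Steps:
y = 15 (y = -3*(-5) = 15)
j = -14 (j = 0 - 14 = -14)
j*y = -14*15 = -210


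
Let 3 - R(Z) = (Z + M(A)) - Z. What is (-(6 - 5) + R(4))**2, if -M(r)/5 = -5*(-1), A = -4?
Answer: 729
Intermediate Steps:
M(r) = -25 (M(r) = -(-25)*(-1) = -5*5 = -25)
R(Z) = 28 (R(Z) = 3 - ((Z - 25) - Z) = 3 - ((-25 + Z) - Z) = 3 - 1*(-25) = 3 + 25 = 28)
(-(6 - 5) + R(4))**2 = (-(6 - 5) + 28)**2 = (-1*1 + 28)**2 = (-1 + 28)**2 = 27**2 = 729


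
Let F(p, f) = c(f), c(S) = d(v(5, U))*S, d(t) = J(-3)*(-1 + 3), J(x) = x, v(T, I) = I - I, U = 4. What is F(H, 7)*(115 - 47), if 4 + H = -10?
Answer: -2856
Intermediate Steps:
v(T, I) = 0
H = -14 (H = -4 - 10 = -14)
d(t) = -6 (d(t) = -3*(-1 + 3) = -3*2 = -6)
c(S) = -6*S
F(p, f) = -6*f
F(H, 7)*(115 - 47) = (-6*7)*(115 - 47) = -42*68 = -2856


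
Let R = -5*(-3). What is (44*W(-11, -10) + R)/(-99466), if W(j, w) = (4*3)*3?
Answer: -39/2426 ≈ -0.016076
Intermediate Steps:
R = 15
W(j, w) = 36 (W(j, w) = 12*3 = 36)
(44*W(-11, -10) + R)/(-99466) = (44*36 + 15)/(-99466) = (1584 + 15)*(-1/99466) = 1599*(-1/99466) = -39/2426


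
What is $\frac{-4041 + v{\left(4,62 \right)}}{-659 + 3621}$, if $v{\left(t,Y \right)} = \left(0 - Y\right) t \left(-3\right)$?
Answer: $- \frac{3297}{2962} \approx -1.1131$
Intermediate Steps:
$v{\left(t,Y \right)} = 3 Y t$ ($v{\left(t,Y \right)} = - Y t \left(-3\right) = 3 Y t$)
$\frac{-4041 + v{\left(4,62 \right)}}{-659 + 3621} = \frac{-4041 + 3 \cdot 62 \cdot 4}{-659 + 3621} = \frac{-4041 + 744}{2962} = \left(-3297\right) \frac{1}{2962} = - \frac{3297}{2962}$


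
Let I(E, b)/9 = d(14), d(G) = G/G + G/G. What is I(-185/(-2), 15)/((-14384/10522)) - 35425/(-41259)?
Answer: -1826184091/148367364 ≈ -12.309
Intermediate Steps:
d(G) = 2 (d(G) = 1 + 1 = 2)
I(E, b) = 18 (I(E, b) = 9*2 = 18)
I(-185/(-2), 15)/((-14384/10522)) - 35425/(-41259) = 18/((-14384/10522)) - 35425/(-41259) = 18/((-14384*1/10522)) - 35425*(-1/41259) = 18/(-7192/5261) + 35425/41259 = 18*(-5261/7192) + 35425/41259 = -47349/3596 + 35425/41259 = -1826184091/148367364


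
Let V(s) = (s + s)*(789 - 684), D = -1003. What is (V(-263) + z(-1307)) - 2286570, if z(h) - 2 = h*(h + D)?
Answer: 677372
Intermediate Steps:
V(s) = 210*s (V(s) = (2*s)*105 = 210*s)
z(h) = 2 + h*(-1003 + h) (z(h) = 2 + h*(h - 1003) = 2 + h*(-1003 + h))
(V(-263) + z(-1307)) - 2286570 = (210*(-263) + (2 + (-1307)² - 1003*(-1307))) - 2286570 = (-55230 + (2 + 1708249 + 1310921)) - 2286570 = (-55230 + 3019172) - 2286570 = 2963942 - 2286570 = 677372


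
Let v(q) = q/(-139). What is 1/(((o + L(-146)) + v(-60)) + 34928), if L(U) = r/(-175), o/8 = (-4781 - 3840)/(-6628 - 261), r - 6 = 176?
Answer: 23939275/836376097654 ≈ 2.8623e-5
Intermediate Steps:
r = 182 (r = 6 + 176 = 182)
o = 68968/6889 (o = 8*((-4781 - 3840)/(-6628 - 261)) = 8*(-8621/(-6889)) = 8*(-8621*(-1/6889)) = 8*(8621/6889) = 68968/6889 ≈ 10.011)
L(U) = -26/25 (L(U) = 182/(-175) = 182*(-1/175) = -26/25)
v(q) = -q/139 (v(q) = q*(-1/139) = -q/139)
1/(((o + L(-146)) + v(-60)) + 34928) = 1/(((68968/6889 - 26/25) - 1/139*(-60)) + 34928) = 1/((1545086/172225 + 60/139) + 34928) = 1/(225100454/23939275 + 34928) = 1/(836376097654/23939275) = 23939275/836376097654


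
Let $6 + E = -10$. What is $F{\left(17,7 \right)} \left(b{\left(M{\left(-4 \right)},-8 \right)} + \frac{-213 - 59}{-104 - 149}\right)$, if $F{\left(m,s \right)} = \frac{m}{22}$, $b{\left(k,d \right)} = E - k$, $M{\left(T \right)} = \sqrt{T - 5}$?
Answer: $- \frac{32096}{2783} - \frac{51 i}{22} \approx -11.533 - 2.3182 i$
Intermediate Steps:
$E = -16$ ($E = -6 - 10 = -16$)
$M{\left(T \right)} = \sqrt{-5 + T}$
$b{\left(k,d \right)} = -16 - k$
$F{\left(m,s \right)} = \frac{m}{22}$ ($F{\left(m,s \right)} = m \frac{1}{22} = \frac{m}{22}$)
$F{\left(17,7 \right)} \left(b{\left(M{\left(-4 \right)},-8 \right)} + \frac{-213 - 59}{-104 - 149}\right) = \frac{1}{22} \cdot 17 \left(\left(-16 - \sqrt{-5 - 4}\right) + \frac{-213 - 59}{-104 - 149}\right) = \frac{17 \left(\left(-16 - \sqrt{-9}\right) - \frac{272}{-253}\right)}{22} = \frac{17 \left(\left(-16 - 3 i\right) - - \frac{272}{253}\right)}{22} = \frac{17 \left(\left(-16 - 3 i\right) + \frac{272}{253}\right)}{22} = \frac{17 \left(- \frac{3776}{253} - 3 i\right)}{22} = - \frac{32096}{2783} - \frac{51 i}{22}$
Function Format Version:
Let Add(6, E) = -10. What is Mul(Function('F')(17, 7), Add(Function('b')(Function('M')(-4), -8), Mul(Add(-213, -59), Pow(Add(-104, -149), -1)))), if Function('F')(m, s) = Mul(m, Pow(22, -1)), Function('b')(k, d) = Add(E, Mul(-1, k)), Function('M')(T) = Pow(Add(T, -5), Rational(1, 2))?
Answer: Add(Rational(-32096, 2783), Mul(Rational(-51, 22), I)) ≈ Add(-11.533, Mul(-2.3182, I))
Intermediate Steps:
E = -16 (E = Add(-6, -10) = -16)
Function('M')(T) = Pow(Add(-5, T), Rational(1, 2))
Function('b')(k, d) = Add(-16, Mul(-1, k))
Function('F')(m, s) = Mul(Rational(1, 22), m) (Function('F')(m, s) = Mul(m, Rational(1, 22)) = Mul(Rational(1, 22), m))
Mul(Function('F')(17, 7), Add(Function('b')(Function('M')(-4), -8), Mul(Add(-213, -59), Pow(Add(-104, -149), -1)))) = Mul(Mul(Rational(1, 22), 17), Add(Add(-16, Mul(-1, Pow(Add(-5, -4), Rational(1, 2)))), Mul(Add(-213, -59), Pow(Add(-104, -149), -1)))) = Mul(Rational(17, 22), Add(Add(-16, Mul(-1, Pow(-9, Rational(1, 2)))), Mul(-272, Pow(-253, -1)))) = Mul(Rational(17, 22), Add(Add(-16, Mul(-1, Mul(3, I))), Mul(-272, Rational(-1, 253)))) = Mul(Rational(17, 22), Add(Add(-16, Mul(-3, I)), Rational(272, 253))) = Mul(Rational(17, 22), Add(Rational(-3776, 253), Mul(-3, I))) = Add(Rational(-32096, 2783), Mul(Rational(-51, 22), I))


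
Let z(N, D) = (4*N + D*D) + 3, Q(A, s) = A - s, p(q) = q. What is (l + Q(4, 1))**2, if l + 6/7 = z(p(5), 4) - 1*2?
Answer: 75076/49 ≈ 1532.2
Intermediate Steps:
z(N, D) = 3 + D**2 + 4*N (z(N, D) = (4*N + D**2) + 3 = (D**2 + 4*N) + 3 = 3 + D**2 + 4*N)
l = 253/7 (l = -6/7 + ((3 + 4**2 + 4*5) - 1*2) = -6/7 + ((3 + 16 + 20) - 2) = -6/7 + (39 - 2) = -6/7 + 37 = 253/7 ≈ 36.143)
(l + Q(4, 1))**2 = (253/7 + (4 - 1*1))**2 = (253/7 + (4 - 1))**2 = (253/7 + 3)**2 = (274/7)**2 = 75076/49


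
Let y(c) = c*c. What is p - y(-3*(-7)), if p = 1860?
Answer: 1419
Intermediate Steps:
y(c) = c**2
p - y(-3*(-7)) = 1860 - (-3*(-7))**2 = 1860 - 1*21**2 = 1860 - 1*441 = 1860 - 441 = 1419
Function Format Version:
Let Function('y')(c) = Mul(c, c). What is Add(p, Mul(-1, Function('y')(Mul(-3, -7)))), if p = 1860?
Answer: 1419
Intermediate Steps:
Function('y')(c) = Pow(c, 2)
Add(p, Mul(-1, Function('y')(Mul(-3, -7)))) = Add(1860, Mul(-1, Pow(Mul(-3, -7), 2))) = Add(1860, Mul(-1, Pow(21, 2))) = Add(1860, Mul(-1, 441)) = Add(1860, -441) = 1419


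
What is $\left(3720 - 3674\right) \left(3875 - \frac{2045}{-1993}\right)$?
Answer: $\frac{355346320}{1993} \approx 1.783 \cdot 10^{5}$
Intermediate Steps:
$\left(3720 - 3674\right) \left(3875 - \frac{2045}{-1993}\right) = 46 \left(3875 - - \frac{2045}{1993}\right) = 46 \left(3875 + \frac{2045}{1993}\right) = 46 \cdot \frac{7724920}{1993} = \frac{355346320}{1993}$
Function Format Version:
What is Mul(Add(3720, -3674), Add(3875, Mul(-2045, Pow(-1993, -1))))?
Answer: Rational(355346320, 1993) ≈ 1.7830e+5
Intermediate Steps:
Mul(Add(3720, -3674), Add(3875, Mul(-2045, Pow(-1993, -1)))) = Mul(46, Add(3875, Mul(-2045, Rational(-1, 1993)))) = Mul(46, Add(3875, Rational(2045, 1993))) = Mul(46, Rational(7724920, 1993)) = Rational(355346320, 1993)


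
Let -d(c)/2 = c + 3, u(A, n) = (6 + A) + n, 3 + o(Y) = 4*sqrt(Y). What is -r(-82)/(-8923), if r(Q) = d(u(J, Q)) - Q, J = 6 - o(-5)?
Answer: 210/8923 + 8*I*sqrt(5)/8923 ≈ 0.023535 + 0.0020048*I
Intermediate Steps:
o(Y) = -3 + 4*sqrt(Y)
J = 9 - 4*I*sqrt(5) (J = 6 - (-3 + 4*sqrt(-5)) = 6 - (-3 + 4*(I*sqrt(5))) = 6 - (-3 + 4*I*sqrt(5)) = 6 + (3 - 4*I*sqrt(5)) = 9 - 4*I*sqrt(5) ≈ 9.0 - 8.9443*I)
u(A, n) = 6 + A + n
d(c) = -6 - 2*c (d(c) = -2*(c + 3) = -2*(3 + c) = -6 - 2*c)
r(Q) = -36 - 3*Q + 8*I*sqrt(5) (r(Q) = (-6 - 2*(6 + (9 - 4*I*sqrt(5)) + Q)) - Q = (-6 - 2*(15 + Q - 4*I*sqrt(5))) - Q = (-6 + (-30 - 2*Q + 8*I*sqrt(5))) - Q = (-36 - 2*Q + 8*I*sqrt(5)) - Q = -36 - 3*Q + 8*I*sqrt(5))
-r(-82)/(-8923) = -(-36 - 3*(-82) + 8*I*sqrt(5))/(-8923) = -(-36 + 246 + 8*I*sqrt(5))*(-1)/8923 = -(210 + 8*I*sqrt(5))*(-1)/8923 = -(-210/8923 - 8*I*sqrt(5)/8923) = 210/8923 + 8*I*sqrt(5)/8923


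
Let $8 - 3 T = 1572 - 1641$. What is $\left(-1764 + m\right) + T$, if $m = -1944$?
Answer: $- \frac{11047}{3} \approx -3682.3$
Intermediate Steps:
$T = \frac{77}{3}$ ($T = \frac{8}{3} - \frac{1572 - 1641}{3} = \frac{8}{3} - -23 = \frac{8}{3} + 23 = \frac{77}{3} \approx 25.667$)
$\left(-1764 + m\right) + T = \left(-1764 - 1944\right) + \frac{77}{3} = -3708 + \frac{77}{3} = - \frac{11047}{3}$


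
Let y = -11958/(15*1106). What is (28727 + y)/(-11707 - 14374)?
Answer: -7220742/6555815 ≈ -1.1014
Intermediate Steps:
y = -1993/2765 (y = -11958/16590 = -11958*1/16590 = -1993/2765 ≈ -0.72080)
(28727 + y)/(-11707 - 14374) = (28727 - 1993/2765)/(-11707 - 14374) = (79428162/2765)/(-26081) = (79428162/2765)*(-1/26081) = -7220742/6555815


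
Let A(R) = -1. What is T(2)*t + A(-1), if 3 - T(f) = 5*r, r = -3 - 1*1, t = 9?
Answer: 206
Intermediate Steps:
r = -4 (r = -3 - 1 = -4)
T(f) = 23 (T(f) = 3 - 5*(-4) = 3 - 1*(-20) = 3 + 20 = 23)
T(2)*t + A(-1) = 23*9 - 1 = 207 - 1 = 206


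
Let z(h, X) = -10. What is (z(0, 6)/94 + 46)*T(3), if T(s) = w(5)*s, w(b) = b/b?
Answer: 6471/47 ≈ 137.68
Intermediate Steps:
w(b) = 1
T(s) = s (T(s) = 1*s = s)
(z(0, 6)/94 + 46)*T(3) = (-10/94 + 46)*3 = (-10*1/94 + 46)*3 = (-5/47 + 46)*3 = (2157/47)*3 = 6471/47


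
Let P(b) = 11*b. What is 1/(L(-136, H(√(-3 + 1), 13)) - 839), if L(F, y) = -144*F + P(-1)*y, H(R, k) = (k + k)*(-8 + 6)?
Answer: 1/19317 ≈ 5.1768e-5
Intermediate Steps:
H(R, k) = -4*k (H(R, k) = (2*k)*(-2) = -4*k)
L(F, y) = -144*F - 11*y (L(F, y) = -144*F + (11*(-1))*y = -144*F - 11*y)
1/(L(-136, H(√(-3 + 1), 13)) - 839) = 1/((-144*(-136) - (-44)*13) - 839) = 1/((19584 - 11*(-52)) - 839) = 1/((19584 + 572) - 839) = 1/(20156 - 839) = 1/19317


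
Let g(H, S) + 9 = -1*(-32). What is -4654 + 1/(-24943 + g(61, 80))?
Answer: -115977681/24920 ≈ -4654.0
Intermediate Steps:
g(H, S) = 23 (g(H, S) = -9 - 1*(-32) = -9 + 32 = 23)
-4654 + 1/(-24943 + g(61, 80)) = -4654 + 1/(-24943 + 23) = -4654 + 1/(-24920) = -4654 - 1/24920 = -115977681/24920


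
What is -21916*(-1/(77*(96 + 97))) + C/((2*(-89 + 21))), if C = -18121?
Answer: 272276757/2021096 ≈ 134.72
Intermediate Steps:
-21916*(-1/(77*(96 + 97))) + C/((2*(-89 + 21))) = -21916*(-1/(77*(96 + 97))) - 18121*1/(2*(-89 + 21)) = -21916/((-77*193)) - 18121/(2*(-68)) = -21916/(-14861) - 18121/(-136) = -21916*(-1/14861) - 18121*(-1/136) = 21916/14861 + 18121/136 = 272276757/2021096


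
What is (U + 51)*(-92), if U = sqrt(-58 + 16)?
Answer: -4692 - 92*I*sqrt(42) ≈ -4692.0 - 596.23*I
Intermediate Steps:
U = I*sqrt(42) (U = sqrt(-42) = I*sqrt(42) ≈ 6.4807*I)
(U + 51)*(-92) = (I*sqrt(42) + 51)*(-92) = (51 + I*sqrt(42))*(-92) = -4692 - 92*I*sqrt(42)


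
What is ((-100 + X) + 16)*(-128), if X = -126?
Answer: 26880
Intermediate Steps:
((-100 + X) + 16)*(-128) = ((-100 - 126) + 16)*(-128) = (-226 + 16)*(-128) = -210*(-128) = 26880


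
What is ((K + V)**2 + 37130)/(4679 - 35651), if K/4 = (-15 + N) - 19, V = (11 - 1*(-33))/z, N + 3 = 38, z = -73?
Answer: -32987879/27508298 ≈ -1.1992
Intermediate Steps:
N = 35 (N = -3 + 38 = 35)
V = -44/73 (V = (11 - 1*(-33))/(-73) = (11 + 33)*(-1/73) = 44*(-1/73) = -44/73 ≈ -0.60274)
K = 4 (K = 4*((-15 + 35) - 19) = 4*(20 - 19) = 4*1 = 4)
((K + V)**2 + 37130)/(4679 - 35651) = ((4 - 44/73)**2 + 37130)/(4679 - 35651) = ((248/73)**2 + 37130)/(-30972) = (61504/5329 + 37130)*(-1/30972) = (197927274/5329)*(-1/30972) = -32987879/27508298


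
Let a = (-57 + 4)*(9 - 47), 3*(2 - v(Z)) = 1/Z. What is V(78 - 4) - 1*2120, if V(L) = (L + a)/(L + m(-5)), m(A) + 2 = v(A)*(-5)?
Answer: -385936/185 ≈ -2086.1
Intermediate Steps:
v(Z) = 2 - 1/(3*Z)
m(A) = -12 + 5/(3*A) (m(A) = -2 + (2 - 1/(3*A))*(-5) = -2 + (-10 + 5/(3*A)) = -12 + 5/(3*A))
a = 2014 (a = -53*(-38) = 2014)
V(L) = (2014 + L)/(-37/3 + L) (V(L) = (L + 2014)/(L + (-12 + (5/3)/(-5))) = (2014 + L)/(L + (-12 + (5/3)*(-1/5))) = (2014 + L)/(L + (-12 - 1/3)) = (2014 + L)/(L - 37/3) = (2014 + L)/(-37/3 + L))
V(78 - 4) - 1*2120 = 3*(2014 + (78 - 4))/(-37 + 3*(78 - 4)) - 1*2120 = 3*(2014 + 74)/(-37 + 3*74) - 2120 = 3*2088/(-37 + 222) - 2120 = 3*2088/185 - 2120 = 3*(1/185)*2088 - 2120 = 6264/185 - 2120 = -385936/185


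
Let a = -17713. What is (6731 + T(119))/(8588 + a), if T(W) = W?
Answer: -274/365 ≈ -0.75068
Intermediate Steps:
(6731 + T(119))/(8588 + a) = (6731 + 119)/(8588 - 17713) = 6850/(-9125) = 6850*(-1/9125) = -274/365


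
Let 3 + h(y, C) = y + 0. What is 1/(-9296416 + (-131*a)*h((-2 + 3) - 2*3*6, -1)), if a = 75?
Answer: -1/8923066 ≈ -1.1207e-7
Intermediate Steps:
h(y, C) = -3 + y (h(y, C) = -3 + (y + 0) = -3 + y)
1/(-9296416 + (-131*a)*h((-2 + 3) - 2*3*6, -1)) = 1/(-9296416 + (-131*75)*(-3 + ((-2 + 3) - 2*3*6))) = 1/(-9296416 - 9825*(-3 + (1 - 6*6))) = 1/(-9296416 - 9825*(-3 + (1 - 36))) = 1/(-9296416 - 9825*(-3 - 35)) = 1/(-9296416 - 9825*(-38)) = 1/(-9296416 + 373350) = 1/(-8923066) = -1/8923066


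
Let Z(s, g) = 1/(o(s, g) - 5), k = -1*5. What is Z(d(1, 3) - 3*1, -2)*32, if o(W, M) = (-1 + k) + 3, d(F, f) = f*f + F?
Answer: -4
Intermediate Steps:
d(F, f) = F + f**2 (d(F, f) = f**2 + F = F + f**2)
k = -5
o(W, M) = -3 (o(W, M) = (-1 - 5) + 3 = -6 + 3 = -3)
Z(s, g) = -1/8 (Z(s, g) = 1/(-3 - 5) = 1/(-8) = -1/8)
Z(d(1, 3) - 3*1, -2)*32 = -1/8*32 = -4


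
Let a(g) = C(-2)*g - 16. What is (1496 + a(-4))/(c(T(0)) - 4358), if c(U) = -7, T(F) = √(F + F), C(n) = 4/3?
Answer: -4424/13095 ≈ -0.33784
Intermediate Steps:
C(n) = 4/3 (C(n) = 4*(⅓) = 4/3)
T(F) = √2*√F (T(F) = √(2*F) = √2*√F)
a(g) = -16 + 4*g/3 (a(g) = 4*g/3 - 16 = -16 + 4*g/3)
(1496 + a(-4))/(c(T(0)) - 4358) = (1496 + (-16 + (4/3)*(-4)))/(-7 - 4358) = (1496 + (-16 - 16/3))/(-4365) = (1496 - 64/3)*(-1/4365) = (4424/3)*(-1/4365) = -4424/13095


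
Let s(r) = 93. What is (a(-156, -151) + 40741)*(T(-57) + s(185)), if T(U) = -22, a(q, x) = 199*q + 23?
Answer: 690120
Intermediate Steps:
a(q, x) = 23 + 199*q
(a(-156, -151) + 40741)*(T(-57) + s(185)) = ((23 + 199*(-156)) + 40741)*(-22 + 93) = ((23 - 31044) + 40741)*71 = (-31021 + 40741)*71 = 9720*71 = 690120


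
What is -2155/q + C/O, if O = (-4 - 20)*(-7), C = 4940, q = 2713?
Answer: 3260045/113946 ≈ 28.610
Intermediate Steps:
O = 168 (O = -24*(-7) = 168)
-2155/q + C/O = -2155/2713 + 4940/168 = -2155*1/2713 + 4940*(1/168) = -2155/2713 + 1235/42 = 3260045/113946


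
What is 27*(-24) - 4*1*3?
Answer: -660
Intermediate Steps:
27*(-24) - 4*1*3 = -648 - 4*3 = -648 - 12 = -660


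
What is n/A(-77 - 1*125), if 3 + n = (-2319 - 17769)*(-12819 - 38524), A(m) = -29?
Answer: -1031378181/29 ≈ -3.5565e+7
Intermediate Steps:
n = 1031378181 (n = -3 + (-2319 - 17769)*(-12819 - 38524) = -3 - 20088*(-51343) = -3 + 1031378184 = 1031378181)
n/A(-77 - 1*125) = 1031378181/(-29) = 1031378181*(-1/29) = -1031378181/29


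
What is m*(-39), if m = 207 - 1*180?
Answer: -1053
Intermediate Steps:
m = 27 (m = 207 - 180 = 27)
m*(-39) = 27*(-39) = -1053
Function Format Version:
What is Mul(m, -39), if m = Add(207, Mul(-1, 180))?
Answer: -1053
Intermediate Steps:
m = 27 (m = Add(207, -180) = 27)
Mul(m, -39) = Mul(27, -39) = -1053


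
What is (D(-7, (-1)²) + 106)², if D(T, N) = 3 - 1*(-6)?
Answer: 13225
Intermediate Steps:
D(T, N) = 9 (D(T, N) = 3 + 6 = 9)
(D(-7, (-1)²) + 106)² = (9 + 106)² = 115² = 13225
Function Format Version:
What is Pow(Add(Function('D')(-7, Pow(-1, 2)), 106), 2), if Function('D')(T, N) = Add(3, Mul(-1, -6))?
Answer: 13225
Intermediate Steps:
Function('D')(T, N) = 9 (Function('D')(T, N) = Add(3, 6) = 9)
Pow(Add(Function('D')(-7, Pow(-1, 2)), 106), 2) = Pow(Add(9, 106), 2) = Pow(115, 2) = 13225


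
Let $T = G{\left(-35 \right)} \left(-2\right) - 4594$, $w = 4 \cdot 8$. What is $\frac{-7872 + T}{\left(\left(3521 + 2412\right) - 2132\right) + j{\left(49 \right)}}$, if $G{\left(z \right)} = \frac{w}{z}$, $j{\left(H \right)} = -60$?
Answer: $- \frac{436246}{130935} \approx -3.3318$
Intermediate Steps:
$w = 32$
$G{\left(z \right)} = \frac{32}{z}$
$T = - \frac{160726}{35}$ ($T = \frac{32}{-35} \left(-2\right) - 4594 = 32 \left(- \frac{1}{35}\right) \left(-2\right) - 4594 = \left(- \frac{32}{35}\right) \left(-2\right) - 4594 = \frac{64}{35} - 4594 = - \frac{160726}{35} \approx -4592.2$)
$\frac{-7872 + T}{\left(\left(3521 + 2412\right) - 2132\right) + j{\left(49 \right)}} = \frac{-7872 - \frac{160726}{35}}{\left(\left(3521 + 2412\right) - 2132\right) - 60} = - \frac{436246}{35 \left(\left(5933 - 2132\right) - 60\right)} = - \frac{436246}{35 \left(3801 - 60\right)} = - \frac{436246}{35 \cdot 3741} = \left(- \frac{436246}{35}\right) \frac{1}{3741} = - \frac{436246}{130935}$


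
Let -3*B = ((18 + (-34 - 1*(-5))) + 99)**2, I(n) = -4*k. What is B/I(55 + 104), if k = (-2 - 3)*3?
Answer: -1936/45 ≈ -43.022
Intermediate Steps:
k = -15 (k = -5*3 = -15)
I(n) = 60 (I(n) = -4*(-15) = 60)
B = -7744/3 (B = -((18 + (-34 - 1*(-5))) + 99)**2/3 = -((18 + (-34 + 5)) + 99)**2/3 = -((18 - 29) + 99)**2/3 = -(-11 + 99)**2/3 = -1/3*88**2 = -1/3*7744 = -7744/3 ≈ -2581.3)
B/I(55 + 104) = -7744/3/60 = -7744/3*1/60 = -1936/45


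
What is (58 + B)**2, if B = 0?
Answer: 3364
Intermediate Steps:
(58 + B)**2 = (58 + 0)**2 = 58**2 = 3364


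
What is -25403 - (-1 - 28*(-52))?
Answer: -26858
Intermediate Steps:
-25403 - (-1 - 28*(-52)) = -25403 - (-1 + 1456) = -25403 - 1*1455 = -25403 - 1455 = -26858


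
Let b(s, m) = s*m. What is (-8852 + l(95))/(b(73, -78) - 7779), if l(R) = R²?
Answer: -173/13473 ≈ -0.012840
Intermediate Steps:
b(s, m) = m*s
(-8852 + l(95))/(b(73, -78) - 7779) = (-8852 + 95²)/(-78*73 - 7779) = (-8852 + 9025)/(-5694 - 7779) = 173/(-13473) = 173*(-1/13473) = -173/13473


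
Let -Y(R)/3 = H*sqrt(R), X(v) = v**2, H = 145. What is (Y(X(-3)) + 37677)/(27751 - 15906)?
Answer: 36372/11845 ≈ 3.0707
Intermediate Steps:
Y(R) = -435*sqrt(R)
(Y(X(-3)) + 37677)/(27751 - 15906) = (-435*sqrt((-3)**2) + 37677)/(27751 - 15906) = (-435*sqrt(9) + 37677)/11845 = (-435*3 + 37677)*(1/11845) = (-1305 + 37677)*(1/11845) = 36372*(1/11845) = 36372/11845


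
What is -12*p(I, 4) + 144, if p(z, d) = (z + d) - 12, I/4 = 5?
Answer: 0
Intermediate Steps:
I = 20 (I = 4*5 = 20)
p(z, d) = -12 + d + z (p(z, d) = (d + z) - 12 = -12 + d + z)
-12*p(I, 4) + 144 = -12*(-12 + 4 + 20) + 144 = -12*12 + 144 = -144 + 144 = 0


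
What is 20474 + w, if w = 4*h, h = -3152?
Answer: 7866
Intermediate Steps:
w = -12608 (w = 4*(-3152) = -12608)
20474 + w = 20474 - 12608 = 7866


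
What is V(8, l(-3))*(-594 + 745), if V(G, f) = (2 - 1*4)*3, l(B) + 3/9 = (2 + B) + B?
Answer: -906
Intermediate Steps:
l(B) = 5/3 + 2*B (l(B) = -⅓ + ((2 + B) + B) = -⅓ + (2 + 2*B) = 5/3 + 2*B)
V(G, f) = -6 (V(G, f) = (2 - 4)*3 = -2*3 = -6)
V(8, l(-3))*(-594 + 745) = -6*(-594 + 745) = -6*151 = -906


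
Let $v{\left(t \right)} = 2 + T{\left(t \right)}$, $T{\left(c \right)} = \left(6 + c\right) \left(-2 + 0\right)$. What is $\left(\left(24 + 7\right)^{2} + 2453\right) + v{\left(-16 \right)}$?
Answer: $3436$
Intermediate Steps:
$T{\left(c \right)} = -12 - 2 c$ ($T{\left(c \right)} = \left(6 + c\right) \left(-2\right) = -12 - 2 c$)
$v{\left(t \right)} = -10 - 2 t$ ($v{\left(t \right)} = 2 - \left(12 + 2 t\right) = -10 - 2 t$)
$\left(\left(24 + 7\right)^{2} + 2453\right) + v{\left(-16 \right)} = \left(\left(24 + 7\right)^{2} + 2453\right) - -22 = \left(31^{2} + 2453\right) + \left(-10 + 32\right) = \left(961 + 2453\right) + 22 = 3414 + 22 = 3436$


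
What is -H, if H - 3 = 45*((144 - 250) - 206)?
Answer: 14037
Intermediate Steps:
H = -14037 (H = 3 + 45*((144 - 250) - 206) = 3 + 45*(-106 - 206) = 3 + 45*(-312) = 3 - 14040 = -14037)
-H = -1*(-14037) = 14037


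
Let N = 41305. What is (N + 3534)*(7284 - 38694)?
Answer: -1408392990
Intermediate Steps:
(N + 3534)*(7284 - 38694) = (41305 + 3534)*(7284 - 38694) = 44839*(-31410) = -1408392990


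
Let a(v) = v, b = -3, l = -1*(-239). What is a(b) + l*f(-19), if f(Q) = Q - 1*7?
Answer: -6217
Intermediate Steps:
l = 239
f(Q) = -7 + Q (f(Q) = Q - 7 = -7 + Q)
a(b) + l*f(-19) = -3 + 239*(-7 - 19) = -3 + 239*(-26) = -3 - 6214 = -6217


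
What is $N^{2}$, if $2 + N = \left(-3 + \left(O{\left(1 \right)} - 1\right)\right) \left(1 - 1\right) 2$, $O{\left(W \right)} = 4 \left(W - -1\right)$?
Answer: $4$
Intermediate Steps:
$O{\left(W \right)} = 4 + 4 W$ ($O{\left(W \right)} = 4 \left(W + 1\right) = 4 \left(1 + W\right) = 4 + 4 W$)
$N = -2$ ($N = -2 + \left(-3 + \left(\left(4 + 4 \cdot 1\right) - 1\right)\right) \left(1 - 1\right) 2 = -2 + \left(-3 + \left(\left(4 + 4\right) - 1\right)\right) 0 \cdot 2 = -2 + \left(-3 + \left(8 - 1\right)\right) 0 = -2 + \left(-3 + 7\right) 0 = -2 + 4 \cdot 0 = -2 + 0 = -2$)
$N^{2} = \left(-2\right)^{2} = 4$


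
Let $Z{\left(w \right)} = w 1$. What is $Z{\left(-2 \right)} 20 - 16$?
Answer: $-56$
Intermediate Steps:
$Z{\left(w \right)} = w$
$Z{\left(-2 \right)} 20 - 16 = \left(-2\right) 20 - 16 = -40 - 16 = -56$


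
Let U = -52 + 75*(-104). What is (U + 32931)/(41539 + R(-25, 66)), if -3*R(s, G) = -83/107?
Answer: 8050359/13334102 ≈ 0.60374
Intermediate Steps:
U = -7852 (U = -52 - 7800 = -7852)
R(s, G) = 83/321 (R(s, G) = -(-83)/(3*107) = -⅓*(-83/107) = 83/321)
(U + 32931)/(41539 + R(-25, 66)) = (-7852 + 32931)/(41539 + 83/321) = 25079/(13334102/321) = 25079*(321/13334102) = 8050359/13334102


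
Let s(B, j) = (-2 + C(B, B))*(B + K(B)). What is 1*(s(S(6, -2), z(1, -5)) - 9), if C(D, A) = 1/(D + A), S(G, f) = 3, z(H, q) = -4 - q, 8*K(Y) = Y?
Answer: -243/16 ≈ -15.188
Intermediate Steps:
K(Y) = Y/8
C(D, A) = 1/(A + D)
s(B, j) = 9*B*(-2 + 1/(2*B))/8 (s(B, j) = (-2 + 1/(B + B))*(B + B/8) = (-2 + 1/(2*B))*(9*B/8) = 9*B*(-2 + 1/(2*B))/8)
1*(s(S(6, -2), z(1, -5)) - 9) = 1*((9/16 - 9/4*3) - 9) = 1*((9/16 - 27/4) - 9) = 1*(-99/16 - 9) = 1*(-243/16) = -243/16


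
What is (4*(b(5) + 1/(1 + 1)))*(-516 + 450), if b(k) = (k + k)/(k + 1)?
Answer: -572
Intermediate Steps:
b(k) = 2*k/(1 + k) (b(k) = (2*k)/(1 + k) = 2*k/(1 + k))
(4*(b(5) + 1/(1 + 1)))*(-516 + 450) = (4*(2*5/(1 + 5) + 1/(1 + 1)))*(-516 + 450) = (4*(2*5/6 + 1/2))*(-66) = (4*(2*5*(1/6) + 1/2))*(-66) = (4*(5/3 + 1/2))*(-66) = (4*(13/6))*(-66) = (26/3)*(-66) = -572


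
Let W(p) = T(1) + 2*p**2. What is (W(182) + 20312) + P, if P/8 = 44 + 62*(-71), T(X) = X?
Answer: 51697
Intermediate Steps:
W(p) = 1 + 2*p**2
P = -34864 (P = 8*(44 + 62*(-71)) = 8*(44 - 4402) = 8*(-4358) = -34864)
(W(182) + 20312) + P = ((1 + 2*182**2) + 20312) - 34864 = ((1 + 2*33124) + 20312) - 34864 = ((1 + 66248) + 20312) - 34864 = (66249 + 20312) - 34864 = 86561 - 34864 = 51697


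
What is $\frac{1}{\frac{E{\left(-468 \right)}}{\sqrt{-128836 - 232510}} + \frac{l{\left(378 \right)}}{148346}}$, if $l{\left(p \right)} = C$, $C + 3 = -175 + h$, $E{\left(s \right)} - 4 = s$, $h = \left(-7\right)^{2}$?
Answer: $- \frac{3457473074682}{2368962563335361} - \frac{5105516286112 i \sqrt{361346}}{2368962563335361} \approx -0.0014595 - 1.2955 i$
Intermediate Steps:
$h = 49$
$E{\left(s \right)} = 4 + s$
$C = -129$ ($C = -3 + \left(-175 + 49\right) = -3 - 126 = -129$)
$l{\left(p \right)} = -129$
$\frac{1}{\frac{E{\left(-468 \right)}}{\sqrt{-128836 - 232510}} + \frac{l{\left(378 \right)}}{148346}} = \frac{1}{\frac{4 - 468}{\sqrt{-128836 - 232510}} - \frac{129}{148346}} = \frac{1}{- \frac{464}{\sqrt{-361346}} - \frac{129}{148346}} = \frac{1}{- \frac{464}{i \sqrt{361346}} - \frac{129}{148346}} = \frac{1}{- 464 \left(- \frac{i \sqrt{361346}}{361346}\right) - \frac{129}{148346}} = \frac{1}{\frac{232 i \sqrt{361346}}{180673} - \frac{129}{148346}} = \frac{1}{- \frac{129}{148346} + \frac{232 i \sqrt{361346}}{180673}}$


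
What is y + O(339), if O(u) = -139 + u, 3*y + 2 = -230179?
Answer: -76527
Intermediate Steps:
y = -76727 (y = -2/3 + (1/3)*(-230179) = -2/3 - 230179/3 = -76727)
y + O(339) = -76727 + (-139 + 339) = -76727 + 200 = -76527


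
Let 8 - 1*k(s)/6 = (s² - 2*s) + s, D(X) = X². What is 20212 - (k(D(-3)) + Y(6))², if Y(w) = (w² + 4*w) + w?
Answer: -80912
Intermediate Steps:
Y(w) = w² + 5*w
k(s) = 48 - 6*s² + 6*s (k(s) = 48 - 6*((s² - 2*s) + s) = 48 - 6*(s² - s) = 48 + (-6*s² + 6*s) = 48 - 6*s² + 6*s)
20212 - (k(D(-3)) + Y(6))² = 20212 - ((48 - 6*((-3)²)² + 6*(-3)²) + 6*(5 + 6))² = 20212 - ((48 - 6*9² + 6*9) + 6*11)² = 20212 - ((48 - 6*81 + 54) + 66)² = 20212 - ((48 - 486 + 54) + 66)² = 20212 - (-384 + 66)² = 20212 - 1*(-318)² = 20212 - 1*101124 = 20212 - 101124 = -80912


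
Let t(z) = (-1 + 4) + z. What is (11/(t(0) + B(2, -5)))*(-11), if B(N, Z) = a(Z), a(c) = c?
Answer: 121/2 ≈ 60.500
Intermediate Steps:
t(z) = 3 + z
B(N, Z) = Z
(11/(t(0) + B(2, -5)))*(-11) = (11/((3 + 0) - 5))*(-11) = (11/(3 - 5))*(-11) = (11/(-2))*(-11) = (11*(-½))*(-11) = -11/2*(-11) = 121/2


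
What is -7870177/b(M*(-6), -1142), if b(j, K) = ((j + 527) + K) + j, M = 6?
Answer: 7870177/687 ≈ 11456.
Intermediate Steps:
b(j, K) = 527 + K + 2*j (b(j, K) = ((527 + j) + K) + j = (527 + K + j) + j = 527 + K + 2*j)
-7870177/b(M*(-6), -1142) = -7870177/(527 - 1142 + 2*(6*(-6))) = -7870177/(527 - 1142 + 2*(-36)) = -7870177/(527 - 1142 - 72) = -7870177/(-687) = -7870177*(-1/687) = 7870177/687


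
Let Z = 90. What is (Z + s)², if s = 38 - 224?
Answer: 9216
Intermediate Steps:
s = -186
(Z + s)² = (90 - 186)² = (-96)² = 9216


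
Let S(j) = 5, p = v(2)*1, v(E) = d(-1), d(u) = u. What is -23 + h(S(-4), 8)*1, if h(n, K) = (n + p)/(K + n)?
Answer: -295/13 ≈ -22.692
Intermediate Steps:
v(E) = -1
p = -1 (p = -1*1 = -1)
h(n, K) = (-1 + n)/(K + n) (h(n, K) = (n - 1)/(K + n) = (-1 + n)/(K + n))
-23 + h(S(-4), 8)*1 = -23 + ((-1 + 5)/(8 + 5))*1 = -23 + (4/13)*1 = -23 + 4/13 = -295/13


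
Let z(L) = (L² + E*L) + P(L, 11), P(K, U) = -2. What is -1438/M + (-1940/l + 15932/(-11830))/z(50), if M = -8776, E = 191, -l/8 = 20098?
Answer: 5654397474133/34531685797440 ≈ 0.16375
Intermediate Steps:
l = -160784 (l = -8*20098 = -160784)
z(L) = -2 + L² + 191*L (z(L) = (L² + 191*L) - 2 = -2 + L² + 191*L)
-1438/M + (-1940/l + 15932/(-11830))/z(50) = -1438/(-8776) + (-1940/(-160784) + 15932/(-11830))/(-2 + 50² + 191*50) = -1438*(-1/8776) + (-1940*(-1/160784) + 15932*(-1/11830))/(-2 + 2500 + 9550) = 719/4388 + (485/40196 - 1138/845)/12048 = 719/4388 - 3487171/2612740*1/12048 = 719/4388 - 3487171/31478291520 = 5654397474133/34531685797440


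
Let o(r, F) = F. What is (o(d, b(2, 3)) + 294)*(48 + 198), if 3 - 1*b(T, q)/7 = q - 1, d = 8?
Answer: 74046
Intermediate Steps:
b(T, q) = 28 - 7*q (b(T, q) = 21 - 7*(q - 1) = 21 - 7*(-1 + q) = 21 + (7 - 7*q) = 28 - 7*q)
(o(d, b(2, 3)) + 294)*(48 + 198) = ((28 - 7*3) + 294)*(48 + 198) = ((28 - 21) + 294)*246 = (7 + 294)*246 = 301*246 = 74046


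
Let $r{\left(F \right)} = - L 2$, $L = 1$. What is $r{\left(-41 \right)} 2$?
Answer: $-4$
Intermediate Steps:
$r{\left(F \right)} = -2$ ($r{\left(F \right)} = \left(-1\right) 1 \cdot 2 = \left(-1\right) 2 = -2$)
$r{\left(-41 \right)} 2 = \left(-2\right) 2 = -4$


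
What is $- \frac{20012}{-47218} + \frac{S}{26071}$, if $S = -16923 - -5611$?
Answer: $- \frac{6198582}{615510239} \approx -0.010071$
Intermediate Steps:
$S = -11312$ ($S = -16923 + 5611 = -11312$)
$- \frac{20012}{-47218} + \frac{S}{26071} = - \frac{20012}{-47218} - \frac{11312}{26071} = \left(-20012\right) \left(- \frac{1}{47218}\right) - \frac{11312}{26071} = \frac{10006}{23609} - \frac{11312}{26071} = - \frac{6198582}{615510239}$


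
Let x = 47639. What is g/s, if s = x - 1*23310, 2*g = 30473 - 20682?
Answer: 9791/48658 ≈ 0.20122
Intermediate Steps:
g = 9791/2 (g = (30473 - 20682)/2 = (½)*9791 = 9791/2 ≈ 4895.5)
s = 24329 (s = 47639 - 1*23310 = 47639 - 23310 = 24329)
g/s = (9791/2)/24329 = (9791/2)*(1/24329) = 9791/48658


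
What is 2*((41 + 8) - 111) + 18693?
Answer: 18569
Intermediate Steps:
2*((41 + 8) - 111) + 18693 = 2*(49 - 111) + 18693 = 2*(-62) + 18693 = -124 + 18693 = 18569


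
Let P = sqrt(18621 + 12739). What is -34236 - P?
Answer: -34236 - 56*sqrt(10) ≈ -34413.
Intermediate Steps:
P = 56*sqrt(10) (P = sqrt(31360) = 56*sqrt(10) ≈ 177.09)
-34236 - P = -34236 - 56*sqrt(10)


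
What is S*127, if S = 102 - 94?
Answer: 1016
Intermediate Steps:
S = 8
S*127 = 8*127 = 1016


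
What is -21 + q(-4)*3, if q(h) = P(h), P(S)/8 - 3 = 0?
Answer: 51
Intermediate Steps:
P(S) = 24 (P(S) = 24 + 8*0 = 24 + 0 = 24)
q(h) = 24
-21 + q(-4)*3 = -21 + 24*3 = -21 + 72 = 51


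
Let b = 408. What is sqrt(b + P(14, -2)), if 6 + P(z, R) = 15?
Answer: sqrt(417) ≈ 20.421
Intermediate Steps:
P(z, R) = 9 (P(z, R) = -6 + 15 = 9)
sqrt(b + P(14, -2)) = sqrt(408 + 9) = sqrt(417)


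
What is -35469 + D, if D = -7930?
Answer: -43399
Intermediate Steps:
-35469 + D = -35469 - 7930 = -43399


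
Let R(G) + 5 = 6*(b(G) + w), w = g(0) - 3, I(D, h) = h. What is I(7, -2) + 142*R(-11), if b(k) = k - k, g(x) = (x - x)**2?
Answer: -3268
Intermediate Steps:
g(x) = 0 (g(x) = 0**2 = 0)
b(k) = 0
w = -3 (w = 0 - 3 = -3)
R(G) = -23 (R(G) = -5 + 6*(0 - 3) = -5 + 6*(-3) = -5 - 18 = -23)
I(7, -2) + 142*R(-11) = -2 + 142*(-23) = -2 - 3266 = -3268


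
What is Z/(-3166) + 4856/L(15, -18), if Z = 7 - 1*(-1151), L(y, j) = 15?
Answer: 7678363/23745 ≈ 323.37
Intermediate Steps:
Z = 1158 (Z = 7 + 1151 = 1158)
Z/(-3166) + 4856/L(15, -18) = 1158/(-3166) + 4856/15 = 1158*(-1/3166) + 4856*(1/15) = -579/1583 + 4856/15 = 7678363/23745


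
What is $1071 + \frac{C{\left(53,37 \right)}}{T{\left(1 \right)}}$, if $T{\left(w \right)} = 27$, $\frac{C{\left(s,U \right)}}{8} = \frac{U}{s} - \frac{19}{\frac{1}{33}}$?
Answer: $\frac{1267049}{1431} \approx 885.43$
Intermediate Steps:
$C{\left(s,U \right)} = -5016 + \frac{8 U}{s}$ ($C{\left(s,U \right)} = 8 \left(\frac{U}{s} - \frac{19}{\frac{1}{33}}\right) = 8 \left(\frac{U}{s} - 19 \frac{1}{\frac{1}{33}}\right) = 8 \left(\frac{U}{s} - 627\right) = 8 \left(-627 + \frac{U}{s}\right) = -5016 + \frac{8 U}{s}$)
$1071 + \frac{C{\left(53,37 \right)}}{T{\left(1 \right)}} = 1071 + \frac{-5016 + 8 \cdot 37 \cdot \frac{1}{53}}{27} = 1071 + \left(-5016 + 8 \cdot 37 \cdot \frac{1}{53}\right) \frac{1}{27} = 1071 + \left(-5016 + \frac{296}{53}\right) \frac{1}{27} = 1071 - \frac{265552}{1431} = \frac{1267049}{1431}$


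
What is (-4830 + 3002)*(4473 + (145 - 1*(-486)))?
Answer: -9330112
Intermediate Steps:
(-4830 + 3002)*(4473 + (145 - 1*(-486))) = -1828*(4473 + (145 + 486)) = -1828*(4473 + 631) = -1828*5104 = -9330112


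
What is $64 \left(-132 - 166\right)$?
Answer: $-19072$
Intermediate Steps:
$64 \left(-132 - 166\right) = 64 \left(-298\right) = -19072$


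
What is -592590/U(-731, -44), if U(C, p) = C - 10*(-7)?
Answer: 592590/661 ≈ 896.50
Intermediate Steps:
U(C, p) = 70 + C (U(C, p) = C + 70 = 70 + C)
-592590/U(-731, -44) = -592590/(70 - 731) = -592590/(-661) = -592590*(-1/661) = 592590/661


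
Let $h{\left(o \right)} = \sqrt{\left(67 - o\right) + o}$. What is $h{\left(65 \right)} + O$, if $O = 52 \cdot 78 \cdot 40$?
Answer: $162240 + \sqrt{67} \approx 1.6225 \cdot 10^{5}$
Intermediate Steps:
$h{\left(o \right)} = \sqrt{67}$
$O = 162240$ ($O = 4056 \cdot 40 = 162240$)
$h{\left(65 \right)} + O = \sqrt{67} + 162240 = 162240 + \sqrt{67}$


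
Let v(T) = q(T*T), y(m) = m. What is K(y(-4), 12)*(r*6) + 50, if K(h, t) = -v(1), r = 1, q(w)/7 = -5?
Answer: 260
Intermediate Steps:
q(w) = -35 (q(w) = 7*(-5) = -35)
v(T) = -35
K(h, t) = 35 (K(h, t) = -1*(-35) = 35)
K(y(-4), 12)*(r*6) + 50 = 35*(1*6) + 50 = 35*6 + 50 = 210 + 50 = 260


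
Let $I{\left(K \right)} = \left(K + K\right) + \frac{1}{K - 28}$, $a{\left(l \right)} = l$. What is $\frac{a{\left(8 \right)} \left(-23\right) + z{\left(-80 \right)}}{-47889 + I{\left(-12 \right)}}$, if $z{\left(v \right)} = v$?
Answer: $\frac{10560}{1916521} \approx 0.00551$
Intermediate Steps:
$I{\left(K \right)} = \frac{1}{-28 + K} + 2 K$ ($I{\left(K \right)} = 2 K + \frac{1}{-28 + K} = \frac{1}{-28 + K} + 2 K$)
$\frac{a{\left(8 \right)} \left(-23\right) + z{\left(-80 \right)}}{-47889 + I{\left(-12 \right)}} = \frac{8 \left(-23\right) - 80}{-47889 + \frac{1 - -672 + 2 \left(-12\right)^{2}}{-28 - 12}} = \frac{-184 - 80}{-47889 + \frac{1 + 672 + 2 \cdot 144}{-40}} = - \frac{264}{-47889 - \frac{1 + 672 + 288}{40}} = - \frac{264}{-47889 - \frac{961}{40}} = - \frac{264}{- \frac{1916521}{40}} = \left(-264\right) \left(- \frac{40}{1916521}\right) = \frac{10560}{1916521}$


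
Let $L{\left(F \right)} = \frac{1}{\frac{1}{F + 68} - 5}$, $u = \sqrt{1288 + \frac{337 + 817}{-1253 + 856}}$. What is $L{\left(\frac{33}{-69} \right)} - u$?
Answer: $- \frac{1553}{7742} - \frac{\sqrt{202542254}}{397} \approx -36.049$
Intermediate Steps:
$u = \frac{\sqrt{202542254}}{397}$ ($u = \sqrt{1288 + \frac{1154}{-397}} = \sqrt{1288 + 1154 \left(- \frac{1}{397}\right)} = \sqrt{1288 - \frac{1154}{397}} = \sqrt{\frac{510182}{397}} = \frac{\sqrt{202542254}}{397} \approx 35.848$)
$L{\left(F \right)} = \frac{1}{-5 + \frac{1}{68 + F}}$ ($L{\left(F \right)} = \frac{1}{\frac{1}{68 + F} - 5} = \frac{1}{-5 + \frac{1}{68 + F}}$)
$L{\left(\frac{33}{-69} \right)} - u = \frac{-68 - \frac{33}{-69}}{339 + 5 \frac{33}{-69}} - \frac{\sqrt{202542254}}{397} = \frac{-68 - 33 \left(- \frac{1}{69}\right)}{339 + 5 \cdot 33 \left(- \frac{1}{69}\right)} - \frac{\sqrt{202542254}}{397} = \frac{-68 - - \frac{11}{23}}{339 + 5 \left(- \frac{11}{23}\right)} - \frac{\sqrt{202542254}}{397} = \frac{-68 + \frac{11}{23}}{339 - \frac{55}{23}} - \frac{\sqrt{202542254}}{397} = \frac{1}{\frac{7742}{23}} \left(- \frac{1553}{23}\right) - \frac{\sqrt{202542254}}{397} = \frac{23}{7742} \left(- \frac{1553}{23}\right) - \frac{\sqrt{202542254}}{397} = - \frac{1553}{7742} - \frac{\sqrt{202542254}}{397}$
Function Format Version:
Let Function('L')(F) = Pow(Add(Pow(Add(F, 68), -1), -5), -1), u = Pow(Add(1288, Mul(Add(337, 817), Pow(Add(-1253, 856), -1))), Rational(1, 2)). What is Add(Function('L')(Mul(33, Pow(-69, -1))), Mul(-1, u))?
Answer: Add(Rational(-1553, 7742), Mul(Rational(-1, 397), Pow(202542254, Rational(1, 2)))) ≈ -36.049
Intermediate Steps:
u = Mul(Rational(1, 397), Pow(202542254, Rational(1, 2))) (u = Pow(Add(1288, Mul(1154, Pow(-397, -1))), Rational(1, 2)) = Pow(Add(1288, Mul(1154, Rational(-1, 397))), Rational(1, 2)) = Pow(Add(1288, Rational(-1154, 397)), Rational(1, 2)) = Pow(Rational(510182, 397), Rational(1, 2)) = Mul(Rational(1, 397), Pow(202542254, Rational(1, 2))) ≈ 35.848)
Function('L')(F) = Pow(Add(-5, Pow(Add(68, F), -1)), -1) (Function('L')(F) = Pow(Add(Pow(Add(68, F), -1), -5), -1) = Pow(Add(-5, Pow(Add(68, F), -1)), -1))
Add(Function('L')(Mul(33, Pow(-69, -1))), Mul(-1, u)) = Add(Mul(Pow(Add(339, Mul(5, Mul(33, Pow(-69, -1)))), -1), Add(-68, Mul(-1, Mul(33, Pow(-69, -1))))), Mul(-1, Mul(Rational(1, 397), Pow(202542254, Rational(1, 2))))) = Add(Mul(Pow(Add(339, Mul(5, Mul(33, Rational(-1, 69)))), -1), Add(-68, Mul(-1, Mul(33, Rational(-1, 69))))), Mul(Rational(-1, 397), Pow(202542254, Rational(1, 2)))) = Add(Mul(Pow(Add(339, Mul(5, Rational(-11, 23))), -1), Add(-68, Mul(-1, Rational(-11, 23)))), Mul(Rational(-1, 397), Pow(202542254, Rational(1, 2)))) = Add(Mul(Pow(Add(339, Rational(-55, 23)), -1), Add(-68, Rational(11, 23))), Mul(Rational(-1, 397), Pow(202542254, Rational(1, 2)))) = Add(Mul(Pow(Rational(7742, 23), -1), Rational(-1553, 23)), Mul(Rational(-1, 397), Pow(202542254, Rational(1, 2)))) = Add(Mul(Rational(23, 7742), Rational(-1553, 23)), Mul(Rational(-1, 397), Pow(202542254, Rational(1, 2)))) = Add(Rational(-1553, 7742), Mul(Rational(-1, 397), Pow(202542254, Rational(1, 2))))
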